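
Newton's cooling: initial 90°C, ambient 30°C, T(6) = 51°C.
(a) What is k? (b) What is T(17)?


Newton's law: T(t) = T_a + (T₀ - T_a)e^(-kt).
(a) Use T(6) = 51: (51 - 30)/(90 - 30) = e^(-k·6), so k = -ln(0.350)/6 ≈ 0.1750.
(b) Apply k to t = 17: T(17) = 30 + (60)e^(-2.974) ≈ 33.1°C.


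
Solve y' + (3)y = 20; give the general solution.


P(x) = 3, Q(x) = 20; integrating factor μ = e^(3x).
(μ y)' = 20e^(3x) ⇒ μ y = (20/3)e^(3x) + C.
Divide by μ: y = 20/3 + Ce^(-3x).


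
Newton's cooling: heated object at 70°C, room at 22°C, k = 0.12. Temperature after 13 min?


Newton's law: dT/dt = -k(T - T_a) has solution T(t) = T_a + (T₀ - T_a)e^(-kt).
Plug in T_a = 22, T₀ = 70, k = 0.12, t = 13: T(13) = 22 + (48)e^(-1.56) ≈ 32.1°C.


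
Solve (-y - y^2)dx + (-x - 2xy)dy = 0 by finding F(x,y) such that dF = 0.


Check exactness: ∂M/∂y = -1 - 2y and ∂N/∂x = -1 - 2y; equal, so the equation is exact.
Integrate M with respect to x (treating y as constant): ∫M dx = -xy - xy^2 + h(y).
Differentiate w.r.t. y and set equal to N: all terms match, so h'(y) = 0 and h is a constant absorbed into C.
General solution: -xy - xy^2 = C.


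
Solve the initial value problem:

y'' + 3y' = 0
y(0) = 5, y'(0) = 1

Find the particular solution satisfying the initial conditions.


Characteristic roots of r² + 3r = 0 are 0, -3.
General solution y = c₁ + c₂ e^(-3x).
Apply y(0) = 5: c₁ + c₂ = 5. Apply y'(0) = 1: 0 c₁ - 3 c₂ = 1.
Solve: c₁ = 16/3, c₂ = -1/3.
Particular solution: y = 16/3 - (1/3)e^(-3x).


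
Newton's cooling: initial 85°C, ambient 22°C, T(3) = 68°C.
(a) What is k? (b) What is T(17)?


Newton's law: T(t) = T_a + (T₀ - T_a)e^(-kt).
(a) Use T(3) = 68: (68 - 22)/(85 - 22) = e^(-k·3), so k = -ln(0.730)/3 ≈ 0.1048.
(b) Apply k to t = 17: T(17) = 22 + (63)e^(-1.782) ≈ 32.6°C.


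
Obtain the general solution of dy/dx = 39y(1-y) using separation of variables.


Separate: dy/[y(1-y)] = 39 dx.
Partial fractions: 1/[y(1-y)] = 1/y + 1/(1-y).
Integrate: ln|y/(1-y)| = 39x + C₀.
Solve for y: y = 1/(1 + Ce^(-39x)).


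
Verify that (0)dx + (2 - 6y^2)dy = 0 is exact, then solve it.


Check exactness: ∂M/∂y = 0 and ∂N/∂x = 0; equal, so the equation is exact.
Integrate M with respect to x (treating y as constant): ∫M dx = 0 + h(y).
Differentiate w.r.t. y and set equal to N: the x-dependent terms already match, leaving h'(y) = 2 - 6y^2. Integrate: h(y) = 2y - 2y^3.
So F(x,y) = 2y - 2y^3.
General solution: 2y - 2y^3 = C.


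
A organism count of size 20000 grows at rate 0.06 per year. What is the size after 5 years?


The ODE dP/dt = 0.06P has solution P(t) = P(0)e^(0.06t).
Substitute P(0) = 20000 and t = 5: P(5) = 20000 e^(0.30) ≈ 26997.


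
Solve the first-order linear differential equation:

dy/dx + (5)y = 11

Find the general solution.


P(x) = 5, Q(x) = 11; integrating factor μ = e^(5x).
(μ y)' = 11e^(5x) ⇒ μ y = (11/5)e^(5x) + C.
Divide by μ: y = 11/5 + Ce^(-5x).


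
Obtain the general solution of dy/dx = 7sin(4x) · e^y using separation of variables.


Separate: e^(-y) dy = 7sin(4x) dx.
Integrate: -e^(-y) = -(7/4)cos(4x) + C₀.
Rearrange: e^(-y) = (7/4)cos(4x) + C.


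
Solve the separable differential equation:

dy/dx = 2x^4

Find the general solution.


Integrate both sides with respect to x: y = ∫ 2x^4 dx = (2/5)x^5 + C.


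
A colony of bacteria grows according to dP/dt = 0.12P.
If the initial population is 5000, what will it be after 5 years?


The ODE dP/dt = 0.12P has solution P(t) = P(0)e^(0.12t).
Substitute P(0) = 5000 and t = 5: P(5) = 5000 e^(0.60) ≈ 9111.


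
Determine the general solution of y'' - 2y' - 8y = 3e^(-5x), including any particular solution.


Characteristic roots of r² - 2r - 8 = 0 are -2, 4.
y_h = C₁e^(-2x) + C₂e^(4x).
Forcing exponent -5 is not a characteristic root; try y_p = Ae^(-5x).
Substitute: A·(25 + (-2)·-5 + (-8)) = A·27 = 3, so A = 1/9.
General solution: y = C₁e^(-2x) + C₂e^(4x) + (1/9)e^(-5x).


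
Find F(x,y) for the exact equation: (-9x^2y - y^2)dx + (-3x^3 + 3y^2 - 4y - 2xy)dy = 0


Check exactness: ∂M/∂y = -9x^2 - 2y and ∂N/∂x = -9x^2 - 2y; equal, so the equation is exact.
Integrate M with respect to x (treating y as constant): ∫M dx = -3x^3y - xy^2 + h(y).
Differentiate w.r.t. y and set equal to N: the x-dependent terms already match, leaving h'(y) = 3y^2 - 4y. Integrate: h(y) = y^3 - 2y^2.
So F(x,y) = -3x^3y + y^3 - 2y^2 - xy^2.
General solution: -3x^3y + y^3 - 2y^2 - xy^2 = C.


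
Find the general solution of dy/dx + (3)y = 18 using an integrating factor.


P(x) = 3, Q(x) = 18; integrating factor μ = e^(3x).
(μ y)' = 18e^(3x) ⇒ μ y = 6e^(3x) + C.
Divide by μ: y = 6 + Ce^(-3x).


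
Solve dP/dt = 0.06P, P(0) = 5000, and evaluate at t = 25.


The ODE dP/dt = 0.06P has solution P(t) = P(0)e^(0.06t).
Substitute P(0) = 5000 and t = 25: P(25) = 5000 e^(1.50) ≈ 22408.


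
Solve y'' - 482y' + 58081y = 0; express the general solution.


Characteristic equation: r² - 482r + 58081 = 0, i.e. (r - 241)² = 0.
Repeated root r = 241; include an x factor for the second linearly independent solution.
General solution: y = (C₁ + C₂x)e^(241x).


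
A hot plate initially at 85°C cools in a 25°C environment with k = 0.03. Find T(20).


Newton's law: dT/dt = -k(T - T_a) has solution T(t) = T_a + (T₀ - T_a)e^(-kt).
Plug in T_a = 25, T₀ = 85, k = 0.03, t = 20: T(20) = 25 + (60)e^(-0.60) ≈ 57.9°C.


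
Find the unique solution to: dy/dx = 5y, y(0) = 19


General solution of y' = 5y is y = Ce^(5x).
Apply y(0) = 19: C = 19.
Particular solution: y = 19e^(5x).


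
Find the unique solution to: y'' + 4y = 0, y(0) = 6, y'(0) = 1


Characteristic roots of r² + 4 = 0 are ±2i, so y = C₁cos(2x) + C₂sin(2x).
Apply y(0) = 6: C₁ = 6. Differentiate and apply y'(0) = 1: 2·C₂ = 1, so C₂ = 1/2.
Particular solution: y = 6cos(2x) + (1/2)sin(2x).


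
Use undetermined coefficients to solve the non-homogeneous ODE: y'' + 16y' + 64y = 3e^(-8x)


Characteristic polynomial (r + 8)² = 0; repeated root r = -8.
y_h = (C₁ + C₂x)e^(-8x). Forcing matches the repeated root (resonance), so try y_p = Ax² e^(-8x).
Substitute and solve for A: 2A = 3, so A = 3/2.
General solution: y = (C₁ + C₂x + (3/2)x²)e^(-8x).


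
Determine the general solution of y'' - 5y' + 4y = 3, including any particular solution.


Characteristic roots of r² - 5r + 4 = 0 are 4, 1.
y_h = C₁e^(4x) + C₂e^(x).
Forcing exponent 0 is not a characteristic root; try y_p = A.
Substitute: A·(0 + (-5)·0 + (4)) = A·4 = 3, so A = 3/4.
General solution: y = C₁e^(4x) + C₂e^(x) + 3/4.


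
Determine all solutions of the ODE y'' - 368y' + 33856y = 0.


Characteristic equation: r² - 368r + 33856 = 0, i.e. (r - 184)² = 0.
Repeated root r = 184; include an x factor for the second linearly independent solution.
General solution: y = (C₁ + C₂x)e^(184x).


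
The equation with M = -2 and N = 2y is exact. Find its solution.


Check exactness: ∂M/∂y = 0 and ∂N/∂x = 0; equal, so the equation is exact.
Integrate M with respect to x (treating y as constant): ∫M dx = -2x + h(y).
Differentiate w.r.t. y and set equal to N: the x-dependent terms already match, leaving h'(y) = 2y. Integrate: h(y) = y^2.
So F(x,y) = y^2 - 2x.
General solution: y^2 - 2x = C.


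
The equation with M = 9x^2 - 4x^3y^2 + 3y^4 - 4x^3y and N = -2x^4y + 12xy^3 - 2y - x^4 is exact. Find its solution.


Check exactness: ∂M/∂y = -8x^3y + 12y^3 - 4x^3 and ∂N/∂x = -8x^3y + 12y^3 - 4x^3; equal, so the equation is exact.
Integrate M with respect to x (treating y as constant): ∫M dx = 3x^3 - x^4y^2 + 3xy^4 - x^4y + h(y).
Differentiate w.r.t. y and set equal to N: the x-dependent terms already match, leaving h'(y) = -2y. Integrate: h(y) = -y^2.
So F(x,y) = 3x^3 - x^4y^2 + 3xy^4 - y^2 - x^4y.
General solution: 3x^3 - x^4y^2 + 3xy^4 - y^2 - x^4y = C.


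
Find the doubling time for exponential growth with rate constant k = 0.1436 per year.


Exponential growth: P(t) = P₀ e^(0.1436t). Set P(t)/P₀ = 2: e^(0.1436t) = 2.
Solve: t = ln(2)/0.1436 ≈ 4.83 years.


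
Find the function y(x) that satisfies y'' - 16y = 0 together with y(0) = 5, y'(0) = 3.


Characteristic roots of r² - 16 = 0 are 4, -4.
General solution y = c₁ e^(4x) + c₂ e^(-4x).
Apply y(0) = 5: c₁ + c₂ = 5. Apply y'(0) = 3: 4 c₁ - 4 c₂ = 3.
Solve: c₁ = 23/8, c₂ = 17/8.
Particular solution: y = (23/8)e^(4x) + (17/8)e^(-4x).


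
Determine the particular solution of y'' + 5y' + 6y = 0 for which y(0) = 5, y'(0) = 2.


Characteristic roots of r² + 5r + 6 = 0 are -2, -3.
General solution y = c₁ e^(-2x) + c₂ e^(-3x).
Apply y(0) = 5: c₁ + c₂ = 5. Apply y'(0) = 2: -2 c₁ - 3 c₂ = 2.
Solve: c₁ = 17, c₂ = -12.
Particular solution: y = 17e^(-2x) - 12e^(-3x).


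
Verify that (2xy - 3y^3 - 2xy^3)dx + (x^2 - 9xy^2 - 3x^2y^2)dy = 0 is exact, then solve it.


Check exactness: ∂M/∂y = 2x - 9y^2 - 6xy^2 and ∂N/∂x = 2x - 9y^2 - 6xy^2; equal, so the equation is exact.
Integrate M with respect to x (treating y as constant): ∫M dx = x^2y - 3xy^3 - x^2y^3 + h(y).
Differentiate w.r.t. y and set equal to N: all terms match, so h'(y) = 0 and h is a constant absorbed into C.
General solution: x^2y - 3xy^3 - x^2y^3 = C.


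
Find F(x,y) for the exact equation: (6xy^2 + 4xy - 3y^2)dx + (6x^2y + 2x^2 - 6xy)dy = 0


Check exactness: ∂M/∂y = 12xy + 4x - 6y and ∂N/∂x = 12xy + 4x - 6y; equal, so the equation is exact.
Integrate M with respect to x (treating y as constant): ∫M dx = 3x^2y^2 + 2x^2y - 3xy^2 + h(y).
Differentiate w.r.t. y and set equal to N: all terms match, so h'(y) = 0 and h is a constant absorbed into C.
General solution: 3x^2y^2 + 2x^2y - 3xy^2 = C.


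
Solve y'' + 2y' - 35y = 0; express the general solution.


Characteristic equation: r² + 2r - 35 = 0.
Factor: (r - 5)(r + 7) = 0 ⇒ r = 5, -7 (distinct real).
General solution: y = C₁e^(5x) + C₂e^(-7x).


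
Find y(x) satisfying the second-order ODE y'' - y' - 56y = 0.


Characteristic equation: r² - r - 56 = 0.
Factor: (r - 8)(r + 7) = 0 ⇒ r = 8, -7 (distinct real).
General solution: y = C₁e^(8x) + C₂e^(-7x).


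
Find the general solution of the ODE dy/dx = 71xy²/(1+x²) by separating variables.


Separate: dy/y² = 71x/(1+x²) dx.
Integrate LHS: ∫ dy/y² = -1/y.
Integrate RHS via u = 1+x²: (71/2)ln(1+x²) + C.
Result: -1/y = (71/2)ln(1+x²) + C.


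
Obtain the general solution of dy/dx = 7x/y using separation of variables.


Separate variables: y dy = 7x dx.
Integrate both sides: y²/2 = (7/2)x^2 + C₀.
Multiply by 2: y² = 7x^2 + C.


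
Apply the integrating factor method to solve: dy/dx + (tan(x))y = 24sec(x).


P(x) = tan(x) ⇒ μ = e^(∫tan(x)dx) = sec(x).
(sec(x) y)' = 24sec²(x) ⇒ sec(x) y = 24tan(x) + C.
Multiply by cos(x): y = 24sin(x) + C·cos(x).


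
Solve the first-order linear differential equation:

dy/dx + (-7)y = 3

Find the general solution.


P(x) = -7 ⇒ μ = e^(-7x).
(μ y)' = 3e^(-7x) ⇒ μ y = -(3/7)e^(-7x) + C.
Divide by μ: y = -3/7 + Ce^(7x).


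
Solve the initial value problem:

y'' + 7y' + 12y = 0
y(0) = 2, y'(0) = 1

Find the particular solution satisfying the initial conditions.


Characteristic roots of r² + 7r + 12 = 0 are -4, -3.
General solution y = c₁ e^(-4x) + c₂ e^(-3x).
Apply y(0) = 2: c₁ + c₂ = 2. Apply y'(0) = 1: -4 c₁ - 3 c₂ = 1.
Solve: c₁ = -7, c₂ = 9.
Particular solution: y = -7e^(-4x) + 9e^(-3x).


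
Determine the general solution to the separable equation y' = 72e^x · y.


Separate variables: dy/y = 72e^x dx.
Integrate: ln|y| = 72e^x + C₀.
Exponentiate: y = Ce^(72e^x).


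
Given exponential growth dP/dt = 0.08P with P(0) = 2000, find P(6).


The ODE dP/dt = 0.08P has solution P(t) = P(0)e^(0.08t).
Substitute P(0) = 2000 and t = 6: P(6) = 2000 e^(0.48) ≈ 3232.


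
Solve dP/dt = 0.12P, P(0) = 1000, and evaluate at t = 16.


The ODE dP/dt = 0.12P has solution P(t) = P(0)e^(0.12t).
Substitute P(0) = 1000 and t = 16: P(16) = 1000 e^(1.92) ≈ 6821.


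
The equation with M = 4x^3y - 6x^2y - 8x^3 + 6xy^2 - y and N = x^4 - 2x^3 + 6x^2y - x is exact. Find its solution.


Check exactness: ∂M/∂y = 4x^3 - 6x^2 + 12xy - 1 and ∂N/∂x = 4x^3 - 6x^2 + 12xy - 1; equal, so the equation is exact.
Integrate M with respect to x (treating y as constant): ∫M dx = x^4y - 2x^3y - 2x^4 + 3x^2y^2 - xy + h(y).
Differentiate w.r.t. y and set equal to N: all terms match, so h'(y) = 0 and h is a constant absorbed into C.
General solution: x^4y - 2x^3y - 2x^4 + 3x^2y^2 - xy = C.


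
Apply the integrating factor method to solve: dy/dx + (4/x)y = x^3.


P(x) = 4/x ⇒ μ = x^4.
(x^4 y)' = x^7 ⇒ x^4 y = x^8/(8) + C.
Solve for y: y = (1/8)x^4 + C/x^4.


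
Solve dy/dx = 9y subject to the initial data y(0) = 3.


General solution of y' = 9y is y = Ce^(9x).
Apply y(0) = 3: C = 3.
Particular solution: y = 3e^(9x).


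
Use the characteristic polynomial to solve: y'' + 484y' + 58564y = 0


Characteristic equation: r² + 484r + 58564 = 0, i.e. (r + 242)² = 0.
Repeated root r = -242; include an x factor for the second linearly independent solution.
General solution: y = (C₁ + C₂x)e^(-242x).


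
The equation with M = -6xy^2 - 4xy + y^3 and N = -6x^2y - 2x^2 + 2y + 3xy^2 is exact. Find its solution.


Check exactness: ∂M/∂y = -12xy - 4x + 3y^2 and ∂N/∂x = -12xy - 4x + 3y^2; equal, so the equation is exact.
Integrate M with respect to x (treating y as constant): ∫M dx = -3x^2y^2 - 2x^2y + xy^3 + h(y).
Differentiate w.r.t. y and set equal to N: the x-dependent terms already match, leaving h'(y) = 2y. Integrate: h(y) = y^2.
So F(x,y) = -3x^2y^2 - 2x^2y + y^2 + xy^3.
General solution: -3x^2y^2 - 2x^2y + y^2 + xy^3 = C.


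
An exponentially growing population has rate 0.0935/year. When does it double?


Exponential growth: P(t) = P₀ e^(0.0935t). Set P(t)/P₀ = 2: e^(0.0935t) = 2.
Solve: t = ln(2)/0.0935 ≈ 7.41 years.


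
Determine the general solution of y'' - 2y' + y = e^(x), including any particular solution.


Characteristic polynomial (r - 1)² = 0; repeated root r = 1.
y_h = (C₁ + C₂x)e^(x). Forcing matches the repeated root (resonance), so try y_p = Ax² e^(x).
Substitute and solve for A: 2A = 1, so A = 1/2.
General solution: y = (C₁ + C₂x + (1/2)x²)e^(x).


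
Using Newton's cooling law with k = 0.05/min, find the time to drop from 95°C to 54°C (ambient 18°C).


From T(t) = T_a + (T₀ - T_a)e^(-kt), set T(t) = 54:
(54 - 18) / (95 - 18) = e^(-0.05t), so t = -ln(0.468)/0.05 ≈ 15.2 minutes.


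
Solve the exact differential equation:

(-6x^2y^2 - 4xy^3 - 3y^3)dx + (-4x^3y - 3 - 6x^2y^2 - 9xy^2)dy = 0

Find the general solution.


Check exactness: ∂M/∂y = -12x^2y - 12xy^2 - 9y^2 and ∂N/∂x = -12x^2y - 12xy^2 - 9y^2; equal, so the equation is exact.
Integrate M with respect to x (treating y as constant): ∫M dx = -2x^3y^2 - 2x^2y^3 - 3xy^3 + h(y).
Differentiate w.r.t. y and set equal to N: the x-dependent terms already match, leaving h'(y) = -3. Integrate: h(y) = -3y.
So F(x,y) = -2x^3y^2 - 3y - 2x^2y^3 - 3xy^3.
General solution: -2x^3y^2 - 3y - 2x^2y^3 - 3xy^3 = C.


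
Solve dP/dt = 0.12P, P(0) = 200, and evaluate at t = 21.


The ODE dP/dt = 0.12P has solution P(t) = P(0)e^(0.12t).
Substitute P(0) = 200 and t = 21: P(21) = 200 e^(2.52) ≈ 2486.


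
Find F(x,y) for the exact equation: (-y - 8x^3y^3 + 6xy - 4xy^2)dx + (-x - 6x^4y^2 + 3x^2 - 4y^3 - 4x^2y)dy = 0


Check exactness: ∂M/∂y = -1 - 24x^3y^2 + 6x - 8xy and ∂N/∂x = -1 - 24x^3y^2 + 6x - 8xy; equal, so the equation is exact.
Integrate M with respect to x (treating y as constant): ∫M dx = -xy - 2x^4y^3 + 3x^2y - 2x^2y^2 + h(y).
Differentiate w.r.t. y and set equal to N: the x-dependent terms already match, leaving h'(y) = -4y^3. Integrate: h(y) = -y^4.
So F(x,y) = -xy - 2x^4y^3 + 3x^2y - y^4 - 2x^2y^2.
General solution: -xy - 2x^4y^3 + 3x^2y - y^4 - 2x^2y^2 = C.


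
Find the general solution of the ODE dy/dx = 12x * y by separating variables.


Separate variables: dy/y = 12x dx.
Integrate: ln|y| = 6x^2 + C₀.
Exponentiate: y = Ce^(6x^2).


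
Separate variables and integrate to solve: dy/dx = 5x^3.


Integrate both sides with respect to x: y = ∫ 5x^3 dx = (5/4)x^4 + C.


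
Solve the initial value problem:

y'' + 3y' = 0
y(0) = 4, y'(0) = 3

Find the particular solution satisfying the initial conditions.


Characteristic roots of r² + 3r = 0 are 0, -3.
General solution y = c₁ + c₂ e^(-3x).
Apply y(0) = 4: c₁ + c₂ = 4. Apply y'(0) = 3: 0 c₁ - 3 c₂ = 3.
Solve: c₁ = 5, c₂ = -1.
Particular solution: y = 5 - e^(-3x).


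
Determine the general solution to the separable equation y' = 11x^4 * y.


Separate variables: dy/y = 11x^4 dx.
Integrate: ln|y| = (11/5)x^5 + C₀.
Exponentiate: y = Ce^((11/5)x^5).


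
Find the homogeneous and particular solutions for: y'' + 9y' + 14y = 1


Characteristic roots of r² + 9r + 14 = 0 are -2, -7.
y_h = C₁e^(-2x) + C₂e^(-7x).
Constant forcing; try y_p = A. Then 14A = 1 ⇒ A = 1/14.
General solution: y = C₁e^(-2x) + C₂e^(-7x) + 1/14.


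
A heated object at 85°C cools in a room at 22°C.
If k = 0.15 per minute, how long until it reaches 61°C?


From T(t) = T_a + (T₀ - T_a)e^(-kt), set T(t) = 61:
(61 - 22) / (85 - 22) = e^(-0.15t), so t = -ln(0.619)/0.15 ≈ 3.2 minutes.


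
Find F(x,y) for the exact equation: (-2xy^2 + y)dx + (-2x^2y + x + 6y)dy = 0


Check exactness: ∂M/∂y = -4xy + 1 and ∂N/∂x = -4xy + 1; equal, so the equation is exact.
Integrate M with respect to x (treating y as constant): ∫M dx = -x^2y^2 + xy + h(y).
Differentiate w.r.t. y and set equal to N: the x-dependent terms already match, leaving h'(y) = 6y. Integrate: h(y) = 3y^2.
So F(x,y) = -x^2y^2 + xy + 3y^2.
General solution: -x^2y^2 + xy + 3y^2 = C.


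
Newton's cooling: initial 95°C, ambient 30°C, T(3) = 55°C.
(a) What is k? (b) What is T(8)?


Newton's law: T(t) = T_a + (T₀ - T_a)e^(-kt).
(a) Use T(3) = 55: (55 - 30)/(95 - 30) = e^(-k·3), so k = -ln(0.385)/3 ≈ 0.3185.
(b) Apply k to t = 8: T(8) = 30 + (65)e^(-2.548) ≈ 35.1°C.


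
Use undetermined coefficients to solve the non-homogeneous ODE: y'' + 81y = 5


Homogeneous part: r² + 81 = 0 ⇒ r = ±9i, so y_h = C₁cos(9x) + C₂sin(9x).
Try constant y_p = A; plug in: 81A = 5 ⇒ A = 5/81.
General solution: y = C₁cos(9x) + C₂sin(9x) + 5/81.


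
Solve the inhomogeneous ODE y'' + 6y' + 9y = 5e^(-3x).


Characteristic polynomial (r + 3)² = 0; repeated root r = -3.
y_h = (C₁ + C₂x)e^(-3x). Forcing matches the repeated root (resonance), so try y_p = Ax² e^(-3x).
Substitute and solve for A: 2A = 5, so A = 5/2.
General solution: y = (C₁ + C₂x + (5/2)x²)e^(-3x).


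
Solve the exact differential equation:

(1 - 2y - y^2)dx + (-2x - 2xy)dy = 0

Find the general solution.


Check exactness: ∂M/∂y = -2 - 2y and ∂N/∂x = -2 - 2y; equal, so the equation is exact.
Integrate M with respect to x (treating y as constant): ∫M dx = x - 2xy - xy^2 + h(y).
Differentiate w.r.t. y and set equal to N: all terms match, so h'(y) = 0 and h is a constant absorbed into C.
General solution: x - 2xy - xy^2 = C.


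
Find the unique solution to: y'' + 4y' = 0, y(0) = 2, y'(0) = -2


Characteristic roots of r² + 4r = 0 are 0, -4.
General solution y = c₁ + c₂ e^(-4x).
Apply y(0) = 2: c₁ + c₂ = 2. Apply y'(0) = -2: 0 c₁ - 4 c₂ = -2.
Solve: c₁ = 3/2, c₂ = 1/2.
Particular solution: y = 3/2 + (1/2)e^(-4x).


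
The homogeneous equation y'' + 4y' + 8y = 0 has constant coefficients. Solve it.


Characteristic equation: r² + 4r + 8 = 0.
Discriminant is negative; roots r = -2 ± 2i (complex conjugate pair).
General solution uses e^(α x)(C₁ cos(β x) + C₂ sin(β x)): y = e^(-2x)(C₁cos(2x) + C₂sin(2x)).


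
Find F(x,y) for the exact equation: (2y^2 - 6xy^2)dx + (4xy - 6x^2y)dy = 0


Check exactness: ∂M/∂y = 4y - 12xy and ∂N/∂x = 4y - 12xy; equal, so the equation is exact.
Integrate M with respect to x (treating y as constant): ∫M dx = 2xy^2 - 3x^2y^2 + h(y).
Differentiate w.r.t. y and set equal to N: all terms match, so h'(y) = 0 and h is a constant absorbed into C.
General solution: 2xy^2 - 3x^2y^2 = C.


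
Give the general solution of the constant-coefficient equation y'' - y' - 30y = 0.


Characteristic equation: r² - r - 30 = 0.
Factor: (r + 5)(r - 6) = 0 ⇒ r = -5, 6 (distinct real).
General solution: y = C₁e^(-5x) + C₂e^(6x).


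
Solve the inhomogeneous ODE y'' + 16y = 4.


Homogeneous part: r² + 16 = 0 ⇒ r = ±4i, so y_h = C₁cos(4x) + C₂sin(4x).
Try constant y_p = A; plug in: 16A = 4 ⇒ A = 1/4.
General solution: y = C₁cos(4x) + C₂sin(4x) + 1/4.


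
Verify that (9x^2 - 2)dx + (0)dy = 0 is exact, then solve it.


Check exactness: ∂M/∂y = 0 and ∂N/∂x = 0; equal, so the equation is exact.
Integrate M with respect to x (treating y as constant): ∫M dx = 3x^3 - 2x + h(y).
Differentiate w.r.t. y and set equal to N: all terms match, so h'(y) = 0 and h is a constant absorbed into C.
General solution: 3x^3 - 2x = C.


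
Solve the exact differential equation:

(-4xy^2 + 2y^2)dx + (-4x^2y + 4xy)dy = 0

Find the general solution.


Check exactness: ∂M/∂y = -8xy + 4y and ∂N/∂x = -8xy + 4y; equal, so the equation is exact.
Integrate M with respect to x (treating y as constant): ∫M dx = -2x^2y^2 + 2xy^2 + h(y).
Differentiate w.r.t. y and set equal to N: all terms match, so h'(y) = 0 and h is a constant absorbed into C.
General solution: -2x^2y^2 + 2xy^2 = C.


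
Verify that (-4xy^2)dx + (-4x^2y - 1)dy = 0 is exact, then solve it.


Check exactness: ∂M/∂y = -8xy and ∂N/∂x = -8xy; equal, so the equation is exact.
Integrate M with respect to x (treating y as constant): ∫M dx = -2x^2y^2 + h(y).
Differentiate w.r.t. y and set equal to N: the x-dependent terms already match, leaving h'(y) = -1. Integrate: h(y) = -y.
So F(x,y) = -2x^2y^2 - y.
General solution: -2x^2y^2 - y = C.


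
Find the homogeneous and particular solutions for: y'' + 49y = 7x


Homogeneous: r² + 49 = 0 ⇒ r = ±7i, y_h = C₁cos(7x) + C₂sin(7x).
Polynomial forcing; try y_p = Ax + B. Then y_p'' + 49 y_p = 49(Ax + B) = 7x, so B = 0 and A = 1/7.
General solution: y = C₁cos(7x) + C₂sin(7x) + (1/7)x.


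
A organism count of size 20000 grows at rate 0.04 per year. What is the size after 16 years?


The ODE dP/dt = 0.04P has solution P(t) = P(0)e^(0.04t).
Substitute P(0) = 20000 and t = 16: P(16) = 20000 e^(0.64) ≈ 37930.


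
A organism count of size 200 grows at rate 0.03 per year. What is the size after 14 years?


The ODE dP/dt = 0.03P has solution P(t) = P(0)e^(0.03t).
Substitute P(0) = 200 and t = 14: P(14) = 200 e^(0.42) ≈ 304.


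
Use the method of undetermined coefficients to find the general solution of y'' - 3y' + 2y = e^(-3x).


Characteristic roots of r² - 3r + 2 = 0 are 1, 2.
y_h = C₁e^(x) + C₂e^(2x).
Forcing exponent -3 is not a characteristic root; try y_p = Ae^(-3x).
Substitute: A·(9 + (-3)·-3 + (2)) = A·20 = 1, so A = 1/20.
General solution: y = C₁e^(x) + C₂e^(2x) + (1/20)e^(-3x).


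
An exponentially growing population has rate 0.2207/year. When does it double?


Exponential growth: P(t) = P₀ e^(0.2207t). Set P(t)/P₀ = 2: e^(0.2207t) = 2.
Solve: t = ln(2)/0.2207 ≈ 3.14 years.


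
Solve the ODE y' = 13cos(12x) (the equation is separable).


g(y) = 1, so integrate directly: y = ∫ 13cos(12x) dx = (13/12)sin(12x) + C.


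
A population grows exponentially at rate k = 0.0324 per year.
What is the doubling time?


Exponential growth: P(t) = P₀ e^(0.0324t). Set P(t)/P₀ = 2: e^(0.0324t) = 2.
Solve: t = ln(2)/0.0324 ≈ 21.39 years.


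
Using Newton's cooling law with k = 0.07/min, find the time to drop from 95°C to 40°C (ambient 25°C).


From T(t) = T_a + (T₀ - T_a)e^(-kt), set T(t) = 40:
(40 - 25) / (95 - 25) = e^(-0.07t), so t = -ln(0.214)/0.07 ≈ 22.0 minutes.


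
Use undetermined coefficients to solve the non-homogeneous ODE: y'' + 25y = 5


Homogeneous part: r² + 25 = 0 ⇒ r = ±5i, so y_h = C₁cos(5x) + C₂sin(5x).
Try constant y_p = A; plug in: 25A = 5 ⇒ A = 1/5.
General solution: y = C₁cos(5x) + C₂sin(5x) + 1/5.


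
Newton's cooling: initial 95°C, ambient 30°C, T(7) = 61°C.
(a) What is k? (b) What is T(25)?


Newton's law: T(t) = T_a + (T₀ - T_a)e^(-kt).
(a) Use T(7) = 61: (61 - 30)/(95 - 30) = e^(-k·7), so k = -ln(0.477)/7 ≈ 0.1058.
(b) Apply k to t = 25: T(25) = 30 + (65)e^(-2.644) ≈ 34.6°C.


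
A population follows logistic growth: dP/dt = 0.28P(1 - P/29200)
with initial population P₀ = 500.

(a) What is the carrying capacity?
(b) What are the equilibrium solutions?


Logistic ODE dP/dt = 0.28P(1 - P/29200) has equilibria where dP/dt = 0, i.e. P = 0 or P = 29200.
The coefficient (1 - P/K) = 0 when P = K, identifying K = 29200 as the carrying capacity.
(a) K = 29200; (b) equilibria P = 0 and P = 29200.


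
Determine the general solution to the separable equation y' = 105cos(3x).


g(y) = 1, so integrate directly: y = ∫ 105cos(3x) dx = 35sin(3x) + C.


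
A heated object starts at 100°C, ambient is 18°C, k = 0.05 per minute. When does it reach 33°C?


From T(t) = T_a + (T₀ - T_a)e^(-kt), set T(t) = 33:
(33 - 18) / (100 - 18) = e^(-0.05t), so t = -ln(0.183)/0.05 ≈ 34.0 minutes.


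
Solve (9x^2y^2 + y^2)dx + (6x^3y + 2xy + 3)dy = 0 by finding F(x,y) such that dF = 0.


Check exactness: ∂M/∂y = 18x^2y + 2y and ∂N/∂x = 18x^2y + 2y; equal, so the equation is exact.
Integrate M with respect to x (treating y as constant): ∫M dx = 3x^3y^2 + xy^2 + h(y).
Differentiate w.r.t. y and set equal to N: the x-dependent terms already match, leaving h'(y) = 3. Integrate: h(y) = 3y.
So F(x,y) = 3x^3y^2 + xy^2 + 3y.
General solution: 3x^3y^2 + xy^2 + 3y = C.


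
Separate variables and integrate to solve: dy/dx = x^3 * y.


Separate variables: dy/y = x^3 dx.
Integrate: ln|y| = (1/4)x^4 + C₀.
Exponentiate: y = Ce^((1/4)x^4).


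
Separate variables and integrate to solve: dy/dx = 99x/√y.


Separate: √y dy = 99x dx.
Integrate: (2/3)y^(3/2) = (99/2)x² + C.


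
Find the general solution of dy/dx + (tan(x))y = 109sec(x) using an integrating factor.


P(x) = tan(x) ⇒ μ = e^(∫tan(x)dx) = sec(x).
(sec(x) y)' = 109sec²(x) ⇒ sec(x) y = 109tan(x) + C.
Multiply by cos(x): y = 109sin(x) + C·cos(x).


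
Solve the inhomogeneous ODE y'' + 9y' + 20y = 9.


Characteristic roots of r² + 9r + 20 = 0 are -5, -4.
y_h = C₁e^(-5x) + C₂e^(-4x).
Constant forcing; try y_p = A. Then 20A = 9 ⇒ A = 9/20.
General solution: y = C₁e^(-5x) + C₂e^(-4x) + 9/20.


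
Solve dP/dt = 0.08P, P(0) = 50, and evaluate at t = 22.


The ODE dP/dt = 0.08P has solution P(t) = P(0)e^(0.08t).
Substitute P(0) = 50 and t = 22: P(22) = 50 e^(1.76) ≈ 291.


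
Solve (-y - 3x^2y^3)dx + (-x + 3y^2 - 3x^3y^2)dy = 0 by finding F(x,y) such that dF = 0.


Check exactness: ∂M/∂y = -1 - 9x^2y^2 and ∂N/∂x = -1 - 9x^2y^2; equal, so the equation is exact.
Integrate M with respect to x (treating y as constant): ∫M dx = -xy - x^3y^3 + h(y).
Differentiate w.r.t. y and set equal to N: the x-dependent terms already match, leaving h'(y) = 3y^2. Integrate: h(y) = y^3.
So F(x,y) = -xy + y^3 - x^3y^3.
General solution: -xy + y^3 - x^3y^3 = C.


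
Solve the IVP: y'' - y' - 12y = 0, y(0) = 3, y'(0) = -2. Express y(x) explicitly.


Characteristic roots of r² - r - 12 = 0 are 4, -3.
General solution y = c₁ e^(4x) + c₂ e^(-3x).
Apply y(0) = 3: c₁ + c₂ = 3. Apply y'(0) = -2: 4 c₁ - 3 c₂ = -2.
Solve: c₁ = 1, c₂ = 2.
Particular solution: y = e^(4x) + 2e^(-3x).


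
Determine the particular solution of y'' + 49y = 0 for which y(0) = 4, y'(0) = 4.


Characteristic roots of r² + 49 = 0 are ±7i, so y = C₁cos(7x) + C₂sin(7x).
Apply y(0) = 4: C₁ = 4. Differentiate and apply y'(0) = 4: 7·C₂ = 4, so C₂ = 4/7.
Particular solution: y = 4cos(7x) + (4/7)sin(7x).


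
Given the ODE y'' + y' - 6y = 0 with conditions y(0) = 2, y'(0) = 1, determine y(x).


Characteristic roots of r² + r - 6 = 0 are -3, 2.
General solution y = c₁ e^(-3x) + c₂ e^(2x).
Apply y(0) = 2: c₁ + c₂ = 2. Apply y'(0) = 1: -3 c₁ + 2 c₂ = 1.
Solve: c₁ = 3/5, c₂ = 7/5.
Particular solution: y = (3/5)e^(-3x) + (7/5)e^(2x).


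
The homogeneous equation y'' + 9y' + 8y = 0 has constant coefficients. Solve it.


Characteristic equation: r² + 9r + 8 = 0.
Factor: (r + 1)(r + 8) = 0 ⇒ r = -1, -8 (distinct real).
General solution: y = C₁e^(-x) + C₂e^(-8x).


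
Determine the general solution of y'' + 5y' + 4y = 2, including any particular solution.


Characteristic roots of r² + 5r + 4 = 0 are -4, -1.
y_h = C₁e^(-4x) + C₂e^(-x).
Constant forcing; try y_p = A. Then 4A = 2 ⇒ A = 1/2.
General solution: y = C₁e^(-4x) + C₂e^(-x) + 1/2.


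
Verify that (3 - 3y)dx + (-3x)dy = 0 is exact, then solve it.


Check exactness: ∂M/∂y = -3 and ∂N/∂x = -3; equal, so the equation is exact.
Integrate M with respect to x (treating y as constant): ∫M dx = 3x - 3xy + h(y).
Differentiate w.r.t. y and set equal to N: all terms match, so h'(y) = 0 and h is a constant absorbed into C.
General solution: 3x - 3xy = C.


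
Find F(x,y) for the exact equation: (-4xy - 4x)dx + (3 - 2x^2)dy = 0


Check exactness: ∂M/∂y = -4x and ∂N/∂x = -4x; equal, so the equation is exact.
Integrate M with respect to x (treating y as constant): ∫M dx = -2x^2y - 2x^2 + h(y).
Differentiate w.r.t. y and set equal to N: the x-dependent terms already match, leaving h'(y) = 3. Integrate: h(y) = 3y.
So F(x,y) = 3y - 2x^2y - 2x^2.
General solution: 3y - 2x^2y - 2x^2 = C.


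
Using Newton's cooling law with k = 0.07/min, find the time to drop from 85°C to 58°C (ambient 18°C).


From T(t) = T_a + (T₀ - T_a)e^(-kt), set T(t) = 58:
(58 - 18) / (85 - 18) = e^(-0.07t), so t = -ln(0.597)/0.07 ≈ 7.4 minutes.


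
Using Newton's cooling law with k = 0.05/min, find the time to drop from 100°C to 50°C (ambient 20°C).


From T(t) = T_a + (T₀ - T_a)e^(-kt), set T(t) = 50:
(50 - 20) / (100 - 20) = e^(-0.05t), so t = -ln(0.375)/0.05 ≈ 19.6 minutes.


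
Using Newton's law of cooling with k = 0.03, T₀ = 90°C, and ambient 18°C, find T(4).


Newton's law: dT/dt = -k(T - T_a) has solution T(t) = T_a + (T₀ - T_a)e^(-kt).
Plug in T_a = 18, T₀ = 90, k = 0.03, t = 4: T(4) = 18 + (72)e^(-0.12) ≈ 81.9°C.


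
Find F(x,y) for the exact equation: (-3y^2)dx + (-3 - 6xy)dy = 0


Check exactness: ∂M/∂y = -6y and ∂N/∂x = -6y; equal, so the equation is exact.
Integrate M with respect to x (treating y as constant): ∫M dx = -3xy^2 + h(y).
Differentiate w.r.t. y and set equal to N: the x-dependent terms already match, leaving h'(y) = -3. Integrate: h(y) = -3y.
So F(x,y) = -3y - 3xy^2.
General solution: -3y - 3xy^2 = C.


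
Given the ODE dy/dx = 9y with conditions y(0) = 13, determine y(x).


General solution of y' = 9y is y = Ce^(9x).
Apply y(0) = 13: C = 13.
Particular solution: y = 13e^(9x).


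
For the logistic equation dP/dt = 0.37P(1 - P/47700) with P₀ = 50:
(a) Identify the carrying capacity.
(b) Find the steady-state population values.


Logistic ODE dP/dt = 0.37P(1 - P/47700) has equilibria where dP/dt = 0, i.e. P = 0 or P = 47700.
The coefficient (1 - P/K) = 0 when P = K, identifying K = 47700 as the carrying capacity.
(a) K = 47700; (b) equilibria P = 0 and P = 47700.


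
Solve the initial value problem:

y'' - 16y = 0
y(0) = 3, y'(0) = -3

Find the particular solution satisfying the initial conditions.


Characteristic roots of r² - 16 = 0 are -4, 4.
General solution y = c₁ e^(-4x) + c₂ e^(4x).
Apply y(0) = 3: c₁ + c₂ = 3. Apply y'(0) = -3: -4 c₁ + 4 c₂ = -3.
Solve: c₁ = 15/8, c₂ = 9/8.
Particular solution: y = (15/8)e^(-4x) + (9/8)e^(4x).


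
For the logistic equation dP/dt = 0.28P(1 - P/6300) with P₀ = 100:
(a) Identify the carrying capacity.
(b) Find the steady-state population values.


Logistic ODE dP/dt = 0.28P(1 - P/6300) has equilibria where dP/dt = 0, i.e. P = 0 or P = 6300.
The coefficient (1 - P/K) = 0 when P = K, identifying K = 6300 as the carrying capacity.
(a) K = 6300; (b) equilibria P = 0 and P = 6300.


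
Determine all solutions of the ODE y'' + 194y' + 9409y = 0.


Characteristic equation: r² + 194r + 9409 = 0, i.e. (r + 97)² = 0.
Repeated root r = -97; include an x factor for the second linearly independent solution.
General solution: y = (C₁ + C₂x)e^(-97x).


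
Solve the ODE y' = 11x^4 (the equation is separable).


Integrate both sides with respect to x: y = ∫ 11x^4 dx = (11/5)x^5 + C.


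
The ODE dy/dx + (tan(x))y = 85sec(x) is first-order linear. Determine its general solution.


P(x) = tan(x) ⇒ μ = e^(∫tan(x)dx) = sec(x).
(sec(x) y)' = 85sec²(x) ⇒ sec(x) y = 85tan(x) + C.
Multiply by cos(x): y = 85sin(x) + C·cos(x).


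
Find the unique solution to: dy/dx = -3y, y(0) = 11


General solution of y' = -3y is y = Ce^(-3x).
Apply y(0) = 11: C = 11.
Particular solution: y = 11e^(-3x).


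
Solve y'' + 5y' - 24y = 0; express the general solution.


Characteristic equation: r² + 5r - 24 = 0.
Factor: (r - 3)(r + 8) = 0 ⇒ r = 3, -8 (distinct real).
General solution: y = C₁e^(3x) + C₂e^(-8x).


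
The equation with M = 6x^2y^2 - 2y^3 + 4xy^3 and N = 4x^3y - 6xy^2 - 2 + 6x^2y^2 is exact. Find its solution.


Check exactness: ∂M/∂y = 12x^2y - 6y^2 + 12xy^2 and ∂N/∂x = 12x^2y - 6y^2 + 12xy^2; equal, so the equation is exact.
Integrate M with respect to x (treating y as constant): ∫M dx = 2x^3y^2 - 2xy^3 + 2x^2y^3 + h(y).
Differentiate w.r.t. y and set equal to N: the x-dependent terms already match, leaving h'(y) = -2. Integrate: h(y) = -2y.
So F(x,y) = 2x^3y^2 - 2xy^3 - 2y + 2x^2y^3.
General solution: 2x^3y^2 - 2xy^3 - 2y + 2x^2y^3 = C.


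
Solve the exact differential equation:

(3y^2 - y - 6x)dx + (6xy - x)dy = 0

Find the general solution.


Check exactness: ∂M/∂y = 6y - 1 and ∂N/∂x = 6y - 1; equal, so the equation is exact.
Integrate M with respect to x (treating y as constant): ∫M dx = 3xy^2 - xy - 3x^2 + h(y).
Differentiate w.r.t. y and set equal to N: all terms match, so h'(y) = 0 and h is a constant absorbed into C.
General solution: 3xy^2 - xy - 3x^2 = C.


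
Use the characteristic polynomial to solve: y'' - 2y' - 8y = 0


Characteristic equation: r² - 2r - 8 = 0.
Factor: (r - 4)(r + 2) = 0 ⇒ r = 4, -2 (distinct real).
General solution: y = C₁e^(4x) + C₂e^(-2x).


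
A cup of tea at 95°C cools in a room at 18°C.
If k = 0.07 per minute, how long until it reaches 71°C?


From T(t) = T_a + (T₀ - T_a)e^(-kt), set T(t) = 71:
(71 - 18) / (95 - 18) = e^(-0.07t), so t = -ln(0.688)/0.07 ≈ 5.3 minutes.


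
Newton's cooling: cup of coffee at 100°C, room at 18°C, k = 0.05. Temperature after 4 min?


Newton's law: dT/dt = -k(T - T_a) has solution T(t) = T_a + (T₀ - T_a)e^(-kt).
Plug in T_a = 18, T₀ = 100, k = 0.05, t = 4: T(4) = 18 + (82)e^(-0.20) ≈ 85.1°C.


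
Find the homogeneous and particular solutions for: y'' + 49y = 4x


Homogeneous: r² + 49 = 0 ⇒ r = ±7i, y_h = C₁cos(7x) + C₂sin(7x).
Polynomial forcing; try y_p = Ax + B. Then y_p'' + 49 y_p = 49(Ax + B) = 4x, so B = 0 and A = 4/49.
General solution: y = C₁cos(7x) + C₂sin(7x) + (4/49)x.


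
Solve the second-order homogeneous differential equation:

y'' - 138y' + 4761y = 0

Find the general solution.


Characteristic equation: r² - 138r + 4761 = 0, i.e. (r - 69)² = 0.
Repeated root r = 69; include an x factor for the second linearly independent solution.
General solution: y = (C₁ + C₂x)e^(69x).


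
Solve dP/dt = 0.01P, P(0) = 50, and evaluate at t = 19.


The ODE dP/dt = 0.01P has solution P(t) = P(0)e^(0.01t).
Substitute P(0) = 50 and t = 19: P(19) = 50 e^(0.19) ≈ 60.


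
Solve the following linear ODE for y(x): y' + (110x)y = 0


P(x) = 110x ⇒ μ = e^(55x²).
Q(x) = 0 so μ y is constant: y = Ce^(-55x²).


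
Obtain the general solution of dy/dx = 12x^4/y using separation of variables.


Separate variables: y dy = 12x^4 dx.
Integrate both sides: y²/2 = (12/5)x^5 + C₀.
Multiply by 2: y² = (24/5)x^5 + C.


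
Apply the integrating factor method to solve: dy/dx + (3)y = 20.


P(x) = 3, Q(x) = 20; integrating factor μ = e^(3x).
(μ y)' = 20e^(3x) ⇒ μ y = (20/3)e^(3x) + C.
Divide by μ: y = 20/3 + Ce^(-3x).


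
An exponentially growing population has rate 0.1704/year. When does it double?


Exponential growth: P(t) = P₀ e^(0.1704t). Set P(t)/P₀ = 2: e^(0.1704t) = 2.
Solve: t = ln(2)/0.1704 ≈ 4.07 years.


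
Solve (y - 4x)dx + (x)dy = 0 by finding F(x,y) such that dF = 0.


Check exactness: ∂M/∂y = 1 and ∂N/∂x = 1; equal, so the equation is exact.
Integrate M with respect to x (treating y as constant): ∫M dx = xy - 2x^2 + h(y).
Differentiate w.r.t. y and set equal to N: all terms match, so h'(y) = 0 and h is a constant absorbed into C.
General solution: xy - 2x^2 = C.


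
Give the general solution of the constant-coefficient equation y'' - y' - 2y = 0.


Characteristic equation: r² - r - 2 = 0.
Factor: (r + 1)(r - 2) = 0 ⇒ r = -1, 2 (distinct real).
General solution: y = C₁e^(-x) + C₂e^(2x).


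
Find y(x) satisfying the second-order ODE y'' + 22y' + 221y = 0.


Characteristic equation: r² + 22r + 221 = 0.
Discriminant is negative; roots r = -11 ± 10i (complex conjugate pair).
General solution uses e^(α x)(C₁ cos(β x) + C₂ sin(β x)): y = e^(-11x)(C₁cos(10x) + C₂sin(10x)).


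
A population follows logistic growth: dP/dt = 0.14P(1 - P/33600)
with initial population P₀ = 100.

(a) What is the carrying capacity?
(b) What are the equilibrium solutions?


Logistic ODE dP/dt = 0.14P(1 - P/33600) has equilibria where dP/dt = 0, i.e. P = 0 or P = 33600.
The coefficient (1 - P/K) = 0 when P = K, identifying K = 33600 as the carrying capacity.
(a) K = 33600; (b) equilibria P = 0 and P = 33600.


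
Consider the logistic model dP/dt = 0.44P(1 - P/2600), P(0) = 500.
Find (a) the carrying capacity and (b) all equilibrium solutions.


Logistic ODE dP/dt = 0.44P(1 - P/2600) has equilibria where dP/dt = 0, i.e. P = 0 or P = 2600.
The coefficient (1 - P/K) = 0 when P = K, identifying K = 2600 as the carrying capacity.
(a) K = 2600; (b) equilibria P = 0 and P = 2600.


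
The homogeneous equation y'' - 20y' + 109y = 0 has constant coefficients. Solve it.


Characteristic equation: r² - 20r + 109 = 0.
Discriminant is negative; roots r = 10 ± 3i (complex conjugate pair).
General solution uses e^(α x)(C₁ cos(β x) + C₂ sin(β x)): y = e^(10x)(C₁cos(3x) + C₂sin(3x)).


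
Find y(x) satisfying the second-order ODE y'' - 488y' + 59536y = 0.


Characteristic equation: r² - 488r + 59536 = 0, i.e. (r - 244)² = 0.
Repeated root r = 244; include an x factor for the second linearly independent solution.
General solution: y = (C₁ + C₂x)e^(244x).


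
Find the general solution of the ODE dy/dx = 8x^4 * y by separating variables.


Separate variables: dy/y = 8x^4 dx.
Integrate: ln|y| = (8/5)x^5 + C₀.
Exponentiate: y = Ce^((8/5)x^5).


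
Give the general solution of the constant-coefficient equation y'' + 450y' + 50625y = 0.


Characteristic equation: r² + 450r + 50625 = 0, i.e. (r + 225)² = 0.
Repeated root r = -225; include an x factor for the second linearly independent solution.
General solution: y = (C₁ + C₂x)e^(-225x).


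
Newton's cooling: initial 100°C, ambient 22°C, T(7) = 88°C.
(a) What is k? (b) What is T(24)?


Newton's law: T(t) = T_a + (T₀ - T_a)e^(-kt).
(a) Use T(7) = 88: (88 - 22)/(100 - 22) = e^(-k·7), so k = -ln(0.846)/7 ≈ 0.0239.
(b) Apply k to t = 24: T(24) = 22 + (78)e^(-0.573) ≈ 66.0°C.
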